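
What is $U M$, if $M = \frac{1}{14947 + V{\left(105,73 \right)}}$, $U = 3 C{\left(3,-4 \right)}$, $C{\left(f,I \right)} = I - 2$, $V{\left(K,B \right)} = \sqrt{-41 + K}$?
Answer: $- \frac{6}{4985} \approx -0.0012036$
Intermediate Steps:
$C{\left(f,I \right)} = -2 + I$
$U = -18$ ($U = 3 \left(-2 - 4\right) = 3 \left(-6\right) = -18$)
$M = \frac{1}{14955}$ ($M = \frac{1}{14947 + \sqrt{-41 + 105}} = \frac{1}{14947 + \sqrt{64}} = \frac{1}{14947 + 8} = \frac{1}{14955} \approx 6.6867 \cdot 10^{-5}$)
$U M = \left(-18\right) \frac{1}{14955} = - \frac{6}{4985}$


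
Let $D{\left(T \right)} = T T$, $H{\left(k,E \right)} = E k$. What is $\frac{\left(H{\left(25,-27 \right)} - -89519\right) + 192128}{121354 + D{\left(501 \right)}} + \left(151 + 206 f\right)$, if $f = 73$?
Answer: $\frac{5655981067}{372355} \approx 15190.0$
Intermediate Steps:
$D{\left(T \right)} = T^{2}$
$\frac{\left(H{\left(25,-27 \right)} - -89519\right) + 192128}{121354 + D{\left(501 \right)}} + \left(151 + 206 f\right) = \frac{\left(\left(-27\right) 25 - -89519\right) + 192128}{121354 + 501^{2}} + \left(151 + 206 \cdot 73\right) = \frac{\left(-675 + 89519\right) + 192128}{121354 + 251001} + \left(151 + 15038\right) = \frac{88844 + 192128}{372355} + 15189 = 280972 \cdot \frac{1}{372355} + 15189 = \frac{280972}{372355} + 15189 = \frac{5655981067}{372355}$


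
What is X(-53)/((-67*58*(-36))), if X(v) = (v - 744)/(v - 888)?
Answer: 797/131642136 ≈ 6.0543e-6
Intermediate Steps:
X(v) = (-744 + v)/(-888 + v)
X(-53)/((-67*58*(-36))) = ((-744 - 53)/(-888 - 53))/((-67*58*(-36))) = (-797/(-941))/((-3886*(-36))) = -1/941*(-797)/139896 = (797/941)*(1/139896) = 797/131642136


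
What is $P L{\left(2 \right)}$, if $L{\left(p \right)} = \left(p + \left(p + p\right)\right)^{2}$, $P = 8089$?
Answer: $291204$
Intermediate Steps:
$L{\left(p \right)} = 9 p^{2}$ ($L{\left(p \right)} = \left(p + 2 p\right)^{2} = \left(3 p\right)^{2} = 9 p^{2}$)
$P L{\left(2 \right)} = 8089 \cdot 9 \cdot 2^{2} = 8089 \cdot 9 \cdot 4 = 8089 \cdot 36 = 291204$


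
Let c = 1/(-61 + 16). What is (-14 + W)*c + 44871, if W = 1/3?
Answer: 6057626/135 ≈ 44871.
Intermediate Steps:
W = 1/3 ≈ 0.33333
c = -1/45 (c = 1/(-45) = -1/45 ≈ -0.022222)
(-14 + W)*c + 44871 = (-14 + 1/3)*(-1/45) + 44871 = -41/3*(-1/45) + 44871 = 41/135 + 44871 = 6057626/135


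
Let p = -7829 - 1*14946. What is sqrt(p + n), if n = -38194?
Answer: I*sqrt(60969) ≈ 246.92*I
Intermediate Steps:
p = -22775 (p = -7829 - 14946 = -22775)
sqrt(p + n) = sqrt(-22775 - 38194) = sqrt(-60969) = I*sqrt(60969)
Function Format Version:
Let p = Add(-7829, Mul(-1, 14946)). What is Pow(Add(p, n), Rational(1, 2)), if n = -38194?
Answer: Mul(I, Pow(60969, Rational(1, 2))) ≈ Mul(246.92, I)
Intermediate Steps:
p = -22775 (p = Add(-7829, -14946) = -22775)
Pow(Add(p, n), Rational(1, 2)) = Pow(Add(-22775, -38194), Rational(1, 2)) = Pow(-60969, Rational(1, 2)) = Mul(I, Pow(60969, Rational(1, 2)))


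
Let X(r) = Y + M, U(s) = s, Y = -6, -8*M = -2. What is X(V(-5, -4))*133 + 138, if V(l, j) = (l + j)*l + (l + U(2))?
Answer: -2507/4 ≈ -626.75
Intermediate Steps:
M = ¼ (M = -⅛*(-2) = ¼ ≈ 0.25000)
V(l, j) = 2 + l + l*(j + l) (V(l, j) = (l + j)*l + (l + 2) = (j + l)*l + (2 + l) = l*(j + l) + (2 + l) = 2 + l + l*(j + l))
X(r) = -23/4 (X(r) = -6 + ¼ = -23/4)
X(V(-5, -4))*133 + 138 = -23/4*133 + 138 = -3059/4 + 138 = -2507/4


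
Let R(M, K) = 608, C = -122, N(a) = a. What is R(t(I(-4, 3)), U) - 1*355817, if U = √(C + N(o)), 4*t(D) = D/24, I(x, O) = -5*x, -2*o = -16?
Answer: -355209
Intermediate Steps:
o = 8 (o = -½*(-16) = 8)
t(D) = D/96 (t(D) = (D/24)/4 = D/96)
U = I*√114 (U = √(-122 + 8) = √(-114) = I*√114 ≈ 10.677*I)
R(t(I(-4, 3)), U) - 1*355817 = 608 - 1*355817 = 608 - 355817 = -355209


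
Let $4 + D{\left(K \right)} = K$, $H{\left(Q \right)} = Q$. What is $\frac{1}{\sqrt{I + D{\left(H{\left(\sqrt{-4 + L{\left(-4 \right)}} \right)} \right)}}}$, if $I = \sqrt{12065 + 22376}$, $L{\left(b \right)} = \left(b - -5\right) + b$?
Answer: $\frac{1}{\sqrt{-4 + \sqrt{34441} + i \sqrt{7}}} \approx 0.074204 - 0.0005406 i$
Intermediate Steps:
$L{\left(b \right)} = 5 + 2 b$ ($L{\left(b \right)} = \left(b + 5\right) + b = \left(5 + b\right) + b = 5 + 2 b$)
$D{\left(K \right)} = -4 + K$
$I = \sqrt{34441} \approx 185.58$
$\frac{1}{\sqrt{I + D{\left(H{\left(\sqrt{-4 + L{\left(-4 \right)}} \right)} \right)}}} = \frac{1}{\sqrt{\sqrt{34441} - \left(4 - \sqrt{-4 + \left(5 + 2 \left(-4\right)\right)}\right)}} = \frac{1}{\sqrt{\sqrt{34441} - \left(4 - \sqrt{-4 + \left(5 - 8\right)}\right)}} = \frac{1}{\sqrt{\sqrt{34441} - \left(4 - \sqrt{-4 - 3}\right)}} = \frac{1}{\sqrt{\sqrt{34441} - \left(4 - \sqrt{-7}\right)}} = \frac{1}{\sqrt{\sqrt{34441} - \left(4 - i \sqrt{7}\right)}} = \frac{1}{\sqrt{-4 + \sqrt{34441} + i \sqrt{7}}}$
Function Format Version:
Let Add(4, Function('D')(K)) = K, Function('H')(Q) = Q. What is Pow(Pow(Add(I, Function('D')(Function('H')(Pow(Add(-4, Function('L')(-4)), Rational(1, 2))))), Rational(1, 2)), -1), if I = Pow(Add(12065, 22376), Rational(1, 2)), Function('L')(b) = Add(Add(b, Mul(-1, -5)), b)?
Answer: Pow(Add(-4, Pow(34441, Rational(1, 2)), Mul(I, Pow(7, Rational(1, 2)))), Rational(-1, 2)) ≈ Add(0.074204, Mul(-0.0005406, I))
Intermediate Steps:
Function('L')(b) = Add(5, Mul(2, b)) (Function('L')(b) = Add(Add(b, 5), b) = Add(Add(5, b), b) = Add(5, Mul(2, b)))
Function('D')(K) = Add(-4, K)
I = Pow(34441, Rational(1, 2)) ≈ 185.58
Pow(Pow(Add(I, Function('D')(Function('H')(Pow(Add(-4, Function('L')(-4)), Rational(1, 2))))), Rational(1, 2)), -1) = Pow(Pow(Add(Pow(34441, Rational(1, 2)), Add(-4, Pow(Add(-4, Add(5, Mul(2, -4))), Rational(1, 2)))), Rational(1, 2)), -1) = Pow(Pow(Add(Pow(34441, Rational(1, 2)), Add(-4, Pow(Add(-4, Add(5, -8)), Rational(1, 2)))), Rational(1, 2)), -1) = Pow(Pow(Add(Pow(34441, Rational(1, 2)), Add(-4, Pow(Add(-4, -3), Rational(1, 2)))), Rational(1, 2)), -1) = Pow(Pow(Add(Pow(34441, Rational(1, 2)), Add(-4, Pow(-7, Rational(1, 2)))), Rational(1, 2)), -1) = Pow(Pow(Add(Pow(34441, Rational(1, 2)), Add(-4, Mul(I, Pow(7, Rational(1, 2))))), Rational(1, 2)), -1) = Pow(Pow(Add(-4, Pow(34441, Rational(1, 2)), Mul(I, Pow(7, Rational(1, 2)))), Rational(1, 2)), -1) = Pow(Add(-4, Pow(34441, Rational(1, 2)), Mul(I, Pow(7, Rational(1, 2)))), Rational(-1, 2))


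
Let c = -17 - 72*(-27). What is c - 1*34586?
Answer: -32659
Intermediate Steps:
c = 1927 (c = -17 + 1944 = 1927)
c - 1*34586 = 1927 - 1*34586 = 1927 - 34586 = -32659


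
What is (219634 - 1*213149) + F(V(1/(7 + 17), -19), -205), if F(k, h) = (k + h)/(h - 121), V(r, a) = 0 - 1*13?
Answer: 1057164/163 ≈ 6485.7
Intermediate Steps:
V(r, a) = -13 (V(r, a) = 0 - 13 = -13)
F(k, h) = (h + k)/(-121 + h)
(219634 - 1*213149) + F(V(1/(7 + 17), -19), -205) = (219634 - 1*213149) + (-205 - 13)/(-121 - 205) = (219634 - 213149) - 218/(-326) = 6485 - 1/326*(-218) = 6485 + 109/163 = 1057164/163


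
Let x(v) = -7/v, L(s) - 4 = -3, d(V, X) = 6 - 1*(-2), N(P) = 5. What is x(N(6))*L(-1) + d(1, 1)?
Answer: 33/5 ≈ 6.6000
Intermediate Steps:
d(V, X) = 8 (d(V, X) = 6 + 2 = 8)
L(s) = 1 (L(s) = 4 - 3 = 1)
x(N(6))*L(-1) + d(1, 1) = -7/5*1 + 8 = -7/5 + 8 = 33/5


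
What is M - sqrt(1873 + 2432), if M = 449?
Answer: 449 - sqrt(4305) ≈ 383.39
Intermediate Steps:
M - sqrt(1873 + 2432) = 449 - sqrt(1873 + 2432) = 449 - sqrt(4305)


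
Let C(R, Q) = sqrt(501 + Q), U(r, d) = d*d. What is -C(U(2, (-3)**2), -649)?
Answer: -2*I*sqrt(37) ≈ -12.166*I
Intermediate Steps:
U(r, d) = d**2
-C(U(2, (-3)**2), -649) = -sqrt(501 - 649) = -sqrt(-148) = -2*I*sqrt(37)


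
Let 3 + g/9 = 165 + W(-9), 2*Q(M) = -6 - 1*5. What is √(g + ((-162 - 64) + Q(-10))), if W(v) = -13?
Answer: √4438/2 ≈ 33.309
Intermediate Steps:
Q(M) = -11/2 (Q(M) = (-6 - 1*5)/2 = (-6 - 5)/2 = (½)*(-11) = -11/2)
g = 1341 (g = -27 + 9*(165 - 13) = -27 + 9*152 = -27 + 1368 = 1341)
√(g + ((-162 - 64) + Q(-10))) = √(1341 + ((-162 - 64) - 11/2)) = √(1341 + (-226 - 11/2)) = √(1341 - 463/2) = √(2219/2) = √4438/2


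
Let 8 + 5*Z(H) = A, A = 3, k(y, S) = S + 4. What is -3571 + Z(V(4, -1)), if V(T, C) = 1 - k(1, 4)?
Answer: -3572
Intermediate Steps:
k(y, S) = 4 + S
V(T, C) = -7 (V(T, C) = 1 - (4 + 4) = 1 - 1*8 = 1 - 8 = -7)
Z(H) = -1 (Z(H) = -8/5 + (1/5)*3 = -8/5 + 3/5 = -1)
-3571 + Z(V(4, -1)) = -3571 - 1 = -3572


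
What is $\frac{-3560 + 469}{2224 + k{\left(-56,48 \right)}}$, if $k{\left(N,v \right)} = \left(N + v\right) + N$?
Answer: $- \frac{3091}{2160} \approx -1.431$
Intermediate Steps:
$k{\left(N,v \right)} = v + 2 N$
$\frac{-3560 + 469}{2224 + k{\left(-56,48 \right)}} = \frac{-3560 + 469}{2224 + \left(48 + 2 \left(-56\right)\right)} = - \frac{3091}{2224 + \left(48 - 112\right)} = - \frac{3091}{2224 - 64} = - \frac{3091}{2160}$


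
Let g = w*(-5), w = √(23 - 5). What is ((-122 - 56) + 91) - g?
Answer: -87 + 15*√2 ≈ -65.787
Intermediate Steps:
w = 3*√2 (w = √18 = 3*√2 ≈ 4.2426)
g = -15*√2 (g = (3*√2)*(-5) = -15*√2 ≈ -21.213)
((-122 - 56) + 91) - g = ((-122 - 56) + 91) - (-15)*√2 = (-178 + 91) + 15*√2 = -87 + 15*√2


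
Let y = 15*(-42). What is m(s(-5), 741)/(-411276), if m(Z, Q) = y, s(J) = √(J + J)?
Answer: 105/68546 ≈ 0.0015318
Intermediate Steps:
s(J) = √2*√J (s(J) = √(2*J) = √2*√J)
y = -630
m(Z, Q) = -630
m(s(-5), 741)/(-411276) = -630/(-411276) = -630*(-1/411276) = 105/68546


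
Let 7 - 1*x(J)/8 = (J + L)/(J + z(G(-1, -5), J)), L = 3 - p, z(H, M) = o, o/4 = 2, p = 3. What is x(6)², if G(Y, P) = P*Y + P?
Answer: 135424/49 ≈ 2763.8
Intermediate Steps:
o = 8 (o = 4*2 = 8)
G(Y, P) = P + P*Y
z(H, M) = 8
L = 0 (L = 3 - 1*3 = 3 - 3 = 0)
x(J) = 56 - 8*J/(8 + J) (x(J) = 56 - 8*(J + 0)/(J + 8) = 56 - 8*J/(8 + J))
x(6)² = (16*(28 + 3*6)/(8 + 6))² = (16*(28 + 18)/14)² = (16*(1/14)*46)² = (368/7)² = 135424/49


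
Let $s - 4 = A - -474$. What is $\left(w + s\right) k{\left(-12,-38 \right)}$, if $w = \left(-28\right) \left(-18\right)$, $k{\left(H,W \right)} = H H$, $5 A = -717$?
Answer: $\frac{603792}{5} \approx 1.2076 \cdot 10^{5}$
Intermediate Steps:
$A = - \frac{717}{5}$ ($A = \frac{1}{5} \left(-717\right) = - \frac{717}{5} \approx -143.4$)
$k{\left(H,W \right)} = H^{2}$
$w = 504$
$s = \frac{1673}{5}$ ($s = 4 - - \frac{1653}{5} = 4 + \left(- \frac{717}{5} + 474\right) = 4 + \frac{1653}{5} = \frac{1673}{5} \approx 334.6$)
$\left(w + s\right) k{\left(-12,-38 \right)} = \left(504 + \frac{1673}{5}\right) \left(-12\right)^{2} = \frac{4193}{5} \cdot 144 = \frac{603792}{5}$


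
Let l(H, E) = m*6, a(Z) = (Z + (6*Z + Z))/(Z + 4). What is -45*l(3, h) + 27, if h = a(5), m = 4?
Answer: -1053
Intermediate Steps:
a(Z) = 8*Z/(4 + Z) (a(Z) = (Z + 7*Z)/(4 + Z) = (8*Z)/(4 + Z) = 8*Z/(4 + Z))
h = 40/9 (h = 8*5/(4 + 5) = 8*5/9 = 8*5*(⅑) = 40/9 ≈ 4.4444)
l(H, E) = 24 (l(H, E) = 4*6 = 24)
-45*l(3, h) + 27 = -45*24 + 27 = -1080 + 27 = -1053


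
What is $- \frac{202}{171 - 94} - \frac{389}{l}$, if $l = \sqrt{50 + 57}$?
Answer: $- \frac{202}{77} - \frac{389 \sqrt{107}}{107} \approx -40.229$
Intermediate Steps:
$l = \sqrt{107} \approx 10.344$
$- \frac{202}{171 - 94} - \frac{389}{l} = - \frac{202}{171 - 94} - \frac{389}{\sqrt{107}} = - \frac{202}{171 - 94} - 389 \frac{\sqrt{107}}{107} = - \frac{202}{77} - \frac{389 \sqrt{107}}{107}$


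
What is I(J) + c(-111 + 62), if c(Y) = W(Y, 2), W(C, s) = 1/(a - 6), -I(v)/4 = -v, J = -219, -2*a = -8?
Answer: -1753/2 ≈ -876.50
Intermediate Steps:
a = 4 (a = -½*(-8) = 4)
I(v) = 4*v (I(v) = -(-4)*v = 4*v)
W(C, s) = -½ (W(C, s) = 1/(4 - 6) = 1/(-2) = -½)
c(Y) = -½
I(J) + c(-111 + 62) = 4*(-219) - ½ = -876 - ½ = -1753/2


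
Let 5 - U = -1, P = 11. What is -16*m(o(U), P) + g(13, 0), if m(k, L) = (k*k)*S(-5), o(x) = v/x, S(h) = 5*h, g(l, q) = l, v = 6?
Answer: 413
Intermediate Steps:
U = 6 (U = 5 - 1*(-1) = 5 + 1 = 6)
o(x) = 6/x
m(k, L) = -25*k² (m(k, L) = (k*k)*(5*(-5)) = k²*(-25) = -25*k²)
-16*m(o(U), P) + g(13, 0) = -(-400)*(6/6)² + 13 = -(-400)*(6*(⅙))² + 13 = -(-400)*1² + 13 = -(-400) + 13 = -16*(-25) + 13 = 400 + 13 = 413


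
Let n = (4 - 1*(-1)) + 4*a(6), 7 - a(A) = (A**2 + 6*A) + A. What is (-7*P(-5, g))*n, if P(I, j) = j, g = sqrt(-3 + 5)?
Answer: 1953*sqrt(2) ≈ 2762.0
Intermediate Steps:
g = sqrt(2) ≈ 1.4142
a(A) = 7 - A**2 - 7*A (a(A) = 7 - ((A**2 + 6*A) + A) = 7 - (A**2 + 7*A) = 7 + (-A**2 - 7*A) = 7 - A**2 - 7*A)
n = -279 (n = (4 - 1*(-1)) + 4*(7 - 1*6**2 - 7*6) = (4 + 1) + 4*(7 - 1*36 - 42) = 5 + 4*(7 - 36 - 42) = 5 + 4*(-71) = 5 - 284 = -279)
(-7*P(-5, g))*n = -7*sqrt(2)*(-279) = 1953*sqrt(2)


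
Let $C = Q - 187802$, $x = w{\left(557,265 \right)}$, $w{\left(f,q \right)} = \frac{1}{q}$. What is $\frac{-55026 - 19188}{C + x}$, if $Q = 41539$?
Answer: $\frac{3277785}{6459949} \approx 0.5074$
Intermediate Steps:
$x = \frac{1}{265} \approx 0.0037736$
$C = -146263$ ($C = 41539 - 187802 = -146263$)
$\frac{-55026 - 19188}{C + x} = \frac{-55026 - 19188}{-146263 + \frac{1}{265}} = - \frac{74214}{- \frac{38759694}{265}} = \left(-74214\right) \left(- \frac{265}{38759694}\right) = \frac{3277785}{6459949}$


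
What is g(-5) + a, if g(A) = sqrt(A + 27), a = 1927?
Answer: 1927 + sqrt(22) ≈ 1931.7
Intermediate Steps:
g(A) = sqrt(27 + A)
g(-5) + a = sqrt(27 - 5) + 1927 = sqrt(22) + 1927 = 1927 + sqrt(22)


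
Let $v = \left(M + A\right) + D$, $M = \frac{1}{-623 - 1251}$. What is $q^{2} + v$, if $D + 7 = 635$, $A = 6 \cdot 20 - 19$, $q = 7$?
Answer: $\frac{1457971}{1874} \approx 778.0$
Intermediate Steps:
$A = 101$ ($A = 120 - 19 = 101$)
$M = - \frac{1}{1874}$ ($M = \frac{1}{-1874} = - \frac{1}{1874} \approx -0.00053362$)
$D = 628$ ($D = -7 + 635 = 628$)
$v = \frac{1366145}{1874}$ ($v = \left(- \frac{1}{1874} + 101\right) + 628 = \frac{189273}{1874} + 628 = \frac{1366145}{1874} \approx 729.0$)
$q^{2} + v = 7^{2} + \frac{1366145}{1874} = 49 + \frac{1366145}{1874} = \frac{1457971}{1874}$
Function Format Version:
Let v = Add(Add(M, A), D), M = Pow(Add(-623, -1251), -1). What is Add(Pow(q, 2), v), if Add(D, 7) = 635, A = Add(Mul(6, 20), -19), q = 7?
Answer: Rational(1457971, 1874) ≈ 778.00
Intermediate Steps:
A = 101 (A = Add(120, -19) = 101)
M = Rational(-1, 1874) (M = Pow(-1874, -1) = Rational(-1, 1874) ≈ -0.00053362)
D = 628 (D = Add(-7, 635) = 628)
v = Rational(1366145, 1874) (v = Add(Add(Rational(-1, 1874), 101), 628) = Add(Rational(189273, 1874), 628) = Rational(1366145, 1874) ≈ 729.00)
Add(Pow(q, 2), v) = Add(Pow(7, 2), Rational(1366145, 1874)) = Add(49, Rational(1366145, 1874)) = Rational(1457971, 1874)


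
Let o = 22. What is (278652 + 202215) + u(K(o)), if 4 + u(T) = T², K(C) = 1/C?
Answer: 232737693/484 ≈ 4.8086e+5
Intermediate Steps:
u(T) = -4 + T²
(278652 + 202215) + u(K(o)) = (278652 + 202215) + (-4 + (1/22)²) = 480867 + (-4 + (1/22)²) = 480867 + (-4 + 1/484) = 480867 - 1935/484 = 232737693/484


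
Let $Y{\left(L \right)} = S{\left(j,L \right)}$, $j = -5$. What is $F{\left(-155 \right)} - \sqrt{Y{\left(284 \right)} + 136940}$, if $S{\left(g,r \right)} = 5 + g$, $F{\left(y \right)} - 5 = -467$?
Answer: $-462 - 2 \sqrt{34235} \approx -832.05$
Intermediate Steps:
$F{\left(y \right)} = -462$ ($F{\left(y \right)} = 5 - 467 = -462$)
$Y{\left(L \right)} = 0$ ($Y{\left(L \right)} = 5 - 5 = 0$)
$F{\left(-155 \right)} - \sqrt{Y{\left(284 \right)} + 136940} = -462 - \sqrt{0 + 136940} = -462 - \sqrt{136940} = -462 - 2 \sqrt{34235}$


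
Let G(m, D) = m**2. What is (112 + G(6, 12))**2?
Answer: 21904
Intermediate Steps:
(112 + G(6, 12))**2 = (112 + 6**2)**2 = (112 + 36)**2 = 148**2 = 21904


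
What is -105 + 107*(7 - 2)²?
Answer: 2570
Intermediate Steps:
-105 + 107*(7 - 2)² = -105 + 107*5² = -105 + 107*25 = -105 + 2675 = 2570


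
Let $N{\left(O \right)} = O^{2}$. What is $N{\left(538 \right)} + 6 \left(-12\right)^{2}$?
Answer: $290308$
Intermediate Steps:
$N{\left(538 \right)} + 6 \left(-12\right)^{2} = 538^{2} + 6 \left(-12\right)^{2} = 289444 + 6 \cdot 144 = 289444 + 864 = 290308$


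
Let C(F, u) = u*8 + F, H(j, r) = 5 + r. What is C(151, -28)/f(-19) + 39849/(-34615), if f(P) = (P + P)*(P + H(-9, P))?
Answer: -52497541/43407210 ≈ -1.2094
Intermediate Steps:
f(P) = 2*P*(5 + 2*P) (f(P) = (P + P)*(P + (5 + P)) = (2*P)*(5 + 2*P) = 2*P*(5 + 2*P))
C(F, u) = F + 8*u (C(F, u) = 8*u + F = F + 8*u)
C(151, -28)/f(-19) + 39849/(-34615) = (151 + 8*(-28))/((2*(-19)*(5 + 2*(-19)))) + 39849/(-34615) = (151 - 224)/((2*(-19)*(5 - 38))) + 39849*(-1/34615) = -73/(2*(-19)*(-33)) - 39849/34615 = -73/1254 - 39849/34615 = -52497541/43407210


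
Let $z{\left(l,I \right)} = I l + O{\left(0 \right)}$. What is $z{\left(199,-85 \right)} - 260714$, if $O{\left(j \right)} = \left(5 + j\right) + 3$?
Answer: $-277621$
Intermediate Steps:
$O{\left(j \right)} = 8 + j$
$z{\left(l,I \right)} = 8 + I l$ ($z{\left(l,I \right)} = I l + \left(8 + 0\right) = I l + 8 = 8 + I l$)
$z{\left(199,-85 \right)} - 260714 = \left(8 - 16915\right) - 260714 = -16907 - 260714 = -277621$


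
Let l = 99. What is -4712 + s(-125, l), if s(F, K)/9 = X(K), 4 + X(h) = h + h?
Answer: -2966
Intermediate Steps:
X(h) = -4 + 2*h (X(h) = -4 + (h + h) = -4 + 2*h)
s(F, K) = -36 + 18*K (s(F, K) = 9*(-4 + 2*K) = -36 + 18*K)
-4712 + s(-125, l) = -4712 + (-36 + 18*99) = -4712 + (-36 + 1782) = -4712 + 1746 = -2966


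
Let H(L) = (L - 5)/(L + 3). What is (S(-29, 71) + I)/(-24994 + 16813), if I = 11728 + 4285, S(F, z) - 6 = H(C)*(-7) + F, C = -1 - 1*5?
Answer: -47893/24543 ≈ -1.9514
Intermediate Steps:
C = -6 (C = -1 - 5 = -6)
H(L) = (-5 + L)/(3 + L)
S(F, z) = -59/3 + F (S(F, z) = 6 + (((-5 - 6)/(3 - 6))*(-7) + F) = 6 + ((-11/(-3))*(-7) + F) = 6 + (-⅓*(-11)*(-7) + F) = 6 + ((11/3)*(-7) + F) = 6 + (-77/3 + F) = -59/3 + F)
I = 16013
(S(-29, 71) + I)/(-24994 + 16813) = ((-59/3 - 29) + 16013)/(-24994 + 16813) = (-146/3 + 16013)/(-8181) = (47893/3)*(-1/8181) = -47893/24543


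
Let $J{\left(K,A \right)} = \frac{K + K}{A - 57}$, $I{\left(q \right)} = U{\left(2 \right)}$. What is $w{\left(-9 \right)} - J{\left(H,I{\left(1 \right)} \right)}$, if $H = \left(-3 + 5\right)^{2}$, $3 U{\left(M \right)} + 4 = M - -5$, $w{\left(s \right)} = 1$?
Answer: $\frac{8}{7} \approx 1.1429$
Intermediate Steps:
$U{\left(M \right)} = \frac{1}{3} + \frac{M}{3}$ ($U{\left(M \right)} = - \frac{4}{3} + \frac{M - -5}{3} = - \frac{4}{3} + \frac{M + 5}{3} = - \frac{4}{3} + \frac{5 + M}{3} = - \frac{4}{3} + \left(\frac{5}{3} + \frac{M}{3}\right) = \frac{1}{3} + \frac{M}{3}$)
$H = 4$ ($H = 2^{2} = 4$)
$I{\left(q \right)} = 1$ ($I{\left(q \right)} = \frac{1}{3} + \frac{1}{3} \cdot 2 = \frac{1}{3} + \frac{2}{3} = 1$)
$J{\left(K,A \right)} = \frac{2 K}{-57 + A}$
$w{\left(-9 \right)} - J{\left(H,I{\left(1 \right)} \right)} = 1 - 2 \cdot 4 \frac{1}{-57 + 1} = 1 - 2 \cdot 4 \frac{1}{-56} = 1 - 2 \cdot 4 \left(- \frac{1}{56}\right) = 1 - - \frac{1}{7} = 1 + \frac{1}{7} = \frac{8}{7}$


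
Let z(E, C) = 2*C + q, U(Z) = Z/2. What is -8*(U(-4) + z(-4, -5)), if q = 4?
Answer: 64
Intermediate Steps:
U(Z) = Z/2 (U(Z) = Z*(½) = Z/2)
z(E, C) = 4 + 2*C (z(E, C) = 2*C + 4 = 4 + 2*C)
-8*(U(-4) + z(-4, -5)) = -8*((½)*(-4) + (4 + 2*(-5))) = -8*(-2 + (4 - 10)) = -8*(-2 - 6) = -8*(-8) = 64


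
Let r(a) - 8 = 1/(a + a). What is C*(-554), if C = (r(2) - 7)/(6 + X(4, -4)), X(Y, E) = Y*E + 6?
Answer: 1385/8 ≈ 173.13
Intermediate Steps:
r(a) = 8 + 1/(2*a) (r(a) = 8 + 1/(a + a) = 8 + 1/(2*a))
X(Y, E) = 6 + E*Y (X(Y, E) = E*Y + 6 = 6 + E*Y)
C = -5/16 (C = ((8 + (½)/2) - 7)/(6 + (6 - 4*4)) = ((8 + (½)*(½)) - 7)/(6 + (6 - 16)) = ((8 + ¼) - 7)/(6 - 10) = (33/4 - 7)/(-4) = (5/4)*(-¼) = -5/16 ≈ -0.31250)
C*(-554) = -5/16*(-554) = 1385/8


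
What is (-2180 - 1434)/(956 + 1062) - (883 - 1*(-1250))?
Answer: -2154004/1009 ≈ -2134.8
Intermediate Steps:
(-2180 - 1434)/(956 + 1062) - (883 - 1*(-1250)) = -3614/2018 - (883 + 1250) = -3614*1/2018 - 1*2133 = -1807/1009 - 2133 = -2154004/1009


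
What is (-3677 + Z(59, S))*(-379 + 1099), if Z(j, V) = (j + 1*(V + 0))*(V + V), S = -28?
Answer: -3897360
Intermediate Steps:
Z(j, V) = 2*V*(V + j) (Z(j, V) = (j + 1*V)*(2*V) = (j + V)*(2*V) = (V + j)*(2*V) = 2*V*(V + j))
(-3677 + Z(59, S))*(-379 + 1099) = (-3677 + 2*(-28)*(-28 + 59))*(-379 + 1099) = (-3677 + 2*(-28)*31)*720 = (-3677 - 1736)*720 = -5413*720 = -3897360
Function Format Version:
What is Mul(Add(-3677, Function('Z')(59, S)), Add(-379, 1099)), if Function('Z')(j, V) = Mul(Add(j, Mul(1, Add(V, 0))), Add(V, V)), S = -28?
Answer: -3897360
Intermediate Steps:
Function('Z')(j, V) = Mul(2, V, Add(V, j)) (Function('Z')(j, V) = Mul(Add(j, Mul(1, V)), Mul(2, V)) = Mul(Add(j, V), Mul(2, V)) = Mul(Add(V, j), Mul(2, V)) = Mul(2, V, Add(V, j)))
Mul(Add(-3677, Function('Z')(59, S)), Add(-379, 1099)) = Mul(Add(-3677, Mul(2, -28, Add(-28, 59))), Add(-379, 1099)) = Mul(Add(-3677, Mul(2, -28, 31)), 720) = Mul(Add(-3677, -1736), 720) = Mul(-5413, 720) = -3897360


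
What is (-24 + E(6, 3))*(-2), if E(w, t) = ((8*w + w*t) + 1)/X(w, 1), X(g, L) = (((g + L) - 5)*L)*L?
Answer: -19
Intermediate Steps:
X(g, L) = L²*(-5 + L + g) (X(g, L) = (((L + g) - 5)*L)*L = ((-5 + L + g)*L)*L = (L*(-5 + L + g))*L = L²*(-5 + L + g))
E(w, t) = (1 + 8*w + t*w)/(-4 + w) (E(w, t) = ((8*w + w*t) + 1)/((1²*(-5 + 1 + w))) = ((8*w + t*w) + 1)/((1*(-4 + w))) = (1 + 8*w + t*w)/(-4 + w))
(-24 + E(6, 3))*(-2) = (-24 + (1 + 8*6 + 3*6)/(-4 + 6))*(-2) = (-24 + (1 + 48 + 18)/2)*(-2) = (-24 + (½)*67)*(-2) = (-24 + 67/2)*(-2) = (19/2)*(-2) = -19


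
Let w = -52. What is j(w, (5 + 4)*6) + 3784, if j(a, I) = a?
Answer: 3732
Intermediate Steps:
j(w, (5 + 4)*6) + 3784 = -52 + 3784 = 3732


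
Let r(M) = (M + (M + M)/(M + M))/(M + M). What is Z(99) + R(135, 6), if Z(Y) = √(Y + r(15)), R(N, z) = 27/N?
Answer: ⅕ + √22395/15 ≈ 10.177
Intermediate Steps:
r(M) = (1 + M)/(2*M) (r(M) = (M + (2*M)/((2*M)))/((2*M)) = (M + (2*M)*(1/(2*M)))*(1/(2*M)) = (M + 1)*(1/(2*M)) = (1 + M)*(1/(2*M)) = (1 + M)/(2*M))
Z(Y) = √(8/15 + Y) (Z(Y) = √(Y + (½)*(1 + 15)/15) = √(Y + (½)*(1/15)*16) = √(Y + 8/15) = √(8/15 + Y))
Z(99) + R(135, 6) = √(120 + 225*99)/15 + 27/135 = √(120 + 22275)/15 + 27*(1/135) = √22395/15 + ⅕ = ⅕ + √22395/15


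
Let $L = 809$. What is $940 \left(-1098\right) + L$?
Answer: $-1031311$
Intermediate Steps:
$940 \left(-1098\right) + L = 940 \left(-1098\right) + 809 = -1032120 + 809 = -1031311$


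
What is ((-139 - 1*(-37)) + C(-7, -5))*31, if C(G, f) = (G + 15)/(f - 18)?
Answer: -72974/23 ≈ -3172.8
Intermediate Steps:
C(G, f) = (15 + G)/(-18 + f)
((-139 - 1*(-37)) + C(-7, -5))*31 = ((-139 - 1*(-37)) + (15 - 7)/(-18 - 5))*31 = ((-139 + 37) + 8/(-23))*31 = (-102 - 1/23*8)*31 = (-102 - 8/23)*31 = -2354/23*31 = -72974/23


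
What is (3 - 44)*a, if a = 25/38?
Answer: -1025/38 ≈ -26.974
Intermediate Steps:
a = 25/38 (a = 25*(1/38) = 25/38 ≈ 0.65790)
(3 - 44)*a = (3 - 44)*(25/38) = -41*25/38 = -1025/38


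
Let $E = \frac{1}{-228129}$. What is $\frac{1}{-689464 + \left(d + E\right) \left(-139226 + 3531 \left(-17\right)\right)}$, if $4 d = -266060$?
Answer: $\frac{228129}{3023307822141452} \approx 7.5457 \cdot 10^{-11}$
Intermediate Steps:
$E = - \frac{1}{228129} \approx -4.3835 \cdot 10^{-6}$
$d = -66515$ ($d = \frac{1}{4} \left(-266060\right) = -66515$)
$\frac{1}{-689464 + \left(d + E\right) \left(-139226 + 3531 \left(-17\right)\right)} = \frac{1}{-689464 + \left(-66515 - \frac{1}{228129}\right) \left(-139226 + 3531 \left(-17\right)\right)} = \frac{1}{-689464 - \frac{15174000436 \left(-139226 - 60027\right)}{228129}} = \frac{1}{-689464 - - \frac{3023465108874308}{228129}} = \frac{1}{-689464 + \frac{3023465108874308}{228129}} = \frac{1}{\frac{3023307822141452}{228129}} = \frac{228129}{3023307822141452}$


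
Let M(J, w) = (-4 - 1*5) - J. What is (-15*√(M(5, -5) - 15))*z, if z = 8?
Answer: -120*I*√29 ≈ -646.22*I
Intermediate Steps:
M(J, w) = -9 - J (M(J, w) = (-4 - 5) - J = -9 - J)
(-15*√(M(5, -5) - 15))*z = -15*√((-9 - 1*5) - 15)*8 = -15*√((-9 - 5) - 15)*8 = -15*√(-14 - 15)*8 = -15*I*√29*8 = -120*I*√29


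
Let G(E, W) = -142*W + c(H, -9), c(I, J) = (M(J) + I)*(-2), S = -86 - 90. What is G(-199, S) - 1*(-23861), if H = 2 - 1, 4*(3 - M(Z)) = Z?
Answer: 97681/2 ≈ 48841.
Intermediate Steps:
M(Z) = 3 - Z/4
H = 1
S = -176
c(I, J) = -6 + J/2 - 2*I (c(I, J) = ((3 - J/4) + I)*(-2) = (3 + I - J/4)*(-2) = -6 + J/2 - 2*I)
G(E, W) = -25/2 - 142*W (G(E, W) = -142*W + (-6 + (½)*(-9) - 2*1) = -142*W + (-6 - 9/2 - 2) = -142*W - 25/2 = -25/2 - 142*W)
G(-199, S) - 1*(-23861) = (-25/2 - 142*(-176)) - 1*(-23861) = (-25/2 + 24992) + 23861 = 49959/2 + 23861 = 97681/2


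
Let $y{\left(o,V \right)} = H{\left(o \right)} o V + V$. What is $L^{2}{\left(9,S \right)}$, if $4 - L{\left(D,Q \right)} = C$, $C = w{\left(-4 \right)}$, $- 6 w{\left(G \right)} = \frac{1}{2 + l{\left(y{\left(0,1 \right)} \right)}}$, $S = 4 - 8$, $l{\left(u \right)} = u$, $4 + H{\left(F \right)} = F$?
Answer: $\frac{5329}{324} \approx 16.448$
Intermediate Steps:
$H{\left(F \right)} = -4 + F$
$y{\left(o,V \right)} = V + V o \left(-4 + o\right)$ ($y{\left(o,V \right)} = \left(-4 + o\right) o V + V = o \left(-4 + o\right) V + V = V o \left(-4 + o\right) + V = V + V o \left(-4 + o\right)$)
$S = -4$ ($S = 4 - 8 = -4$)
$w{\left(G \right)} = - \frac{1}{18}$ ($w{\left(G \right)} = - \frac{1}{6 \left(2 + 1 \left(1 + 0 \left(-4 + 0\right)\right)\right)} = - \frac{1}{6 \left(2 + 1 \left(1 + 0 \left(-4\right)\right)\right)} = - \frac{1}{6 \left(2 + 1 \left(1 + 0\right)\right)} = - \frac{1}{6 \left(2 + 1 \cdot 1\right)} = - \frac{1}{6 \left(2 + 1\right)} = - \frac{1}{6 \cdot 3} = \left(- \frac{1}{6}\right) \frac{1}{3} = - \frac{1}{18}$)
$C = - \frac{1}{18} \approx -0.055556$
$L{\left(D,Q \right)} = \frac{73}{18}$ ($L{\left(D,Q \right)} = 4 - - \frac{1}{18} = 4 + \frac{1}{18} = \frac{73}{18}$)
$L^{2}{\left(9,S \right)} = \left(\frac{73}{18}\right)^{2} = \frac{5329}{324}$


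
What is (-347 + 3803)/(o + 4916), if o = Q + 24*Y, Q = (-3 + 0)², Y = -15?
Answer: 3456/4565 ≈ 0.75706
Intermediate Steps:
Q = 9 (Q = (-3)² = 9)
o = -351 (o = 9 + 24*(-15) = 9 - 360 = -351)
(-347 + 3803)/(o + 4916) = (-347 + 3803)/(-351 + 4916) = 3456/4565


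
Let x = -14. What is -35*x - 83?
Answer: 407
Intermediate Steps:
-35*x - 83 = -35*(-14) - 83 = 490 - 83 = 407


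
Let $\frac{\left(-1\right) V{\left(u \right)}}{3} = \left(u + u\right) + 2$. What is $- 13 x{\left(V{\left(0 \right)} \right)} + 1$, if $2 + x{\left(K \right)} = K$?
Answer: $105$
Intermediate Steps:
$V{\left(u \right)} = -6 - 6 u$ ($V{\left(u \right)} = - 3 \left(\left(u + u\right) + 2\right) = - 3 \left(2 u + 2\right) = - 3 \left(2 + 2 u\right) = -6 - 6 u$)
$x{\left(K \right)} = -2 + K$
$- 13 x{\left(V{\left(0 \right)} \right)} + 1 = - 13 \left(-2 - 6\right) + 1 = \left(-13\right) \left(-8\right) + 1 = 104 + 1 = 105$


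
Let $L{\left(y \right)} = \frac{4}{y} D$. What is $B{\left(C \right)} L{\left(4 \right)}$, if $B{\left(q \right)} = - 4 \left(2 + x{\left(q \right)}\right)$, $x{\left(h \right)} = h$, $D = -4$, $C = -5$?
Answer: $-48$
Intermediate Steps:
$B{\left(q \right)} = -8 - 4 q$ ($B{\left(q \right)} = - 4 \left(2 + q\right) = -8 - 4 q$)
$L{\left(y \right)} = - \frac{16}{y}$ ($L{\left(y \right)} = \frac{4}{y} \left(-4\right) = - \frac{16}{y}$)
$B{\left(C \right)} L{\left(4 \right)} = \left(-8 - -20\right) \left(- \frac{16}{4}\right) = \left(-8 + 20\right) \left(\left(-16\right) \frac{1}{4}\right) = 12 \left(-4\right) = -48$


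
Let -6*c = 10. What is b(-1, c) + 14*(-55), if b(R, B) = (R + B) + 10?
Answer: -2288/3 ≈ -762.67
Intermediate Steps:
c = -5/3 (c = -1/6*10 = -5/3 ≈ -1.6667)
b(R, B) = 10 + B + R (b(R, B) = (B + R) + 10 = 10 + B + R)
b(-1, c) + 14*(-55) = (10 - 5/3 - 1) + 14*(-55) = 22/3 - 770 = -2288/3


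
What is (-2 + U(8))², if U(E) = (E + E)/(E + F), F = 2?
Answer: 4/25 ≈ 0.16000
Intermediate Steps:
U(E) = 2*E/(2 + E) (U(E) = (E + E)/(E + 2) = (2*E)/(2 + E) = 2*E/(2 + E))
(-2 + U(8))² = (-2 + 2*8/(2 + 8))² = (-2 + 2*8/10)² = (-2 + 2*8*(⅒))² = (-2 + 8/5)² = (-⅖)² = 4/25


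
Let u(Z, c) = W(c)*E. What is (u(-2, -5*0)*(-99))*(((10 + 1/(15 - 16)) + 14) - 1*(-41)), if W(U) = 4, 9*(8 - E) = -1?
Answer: -205568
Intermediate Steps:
E = 73/9 (E = 8 - ⅑*(-1) = 8 + ⅑ = 73/9 ≈ 8.1111)
u(Z, c) = 292/9 (u(Z, c) = 4*(73/9) = 292/9)
(u(-2, -5*0)*(-99))*(((10 + 1/(15 - 16)) + 14) - 1*(-41)) = ((292/9)*(-99))*(((10 + 1/(15 - 16)) + 14) - 1*(-41)) = -3212*(((10 + 1/(-1)) + 14) + 41) = -3212*(((10 - 1) + 14) + 41) = -3212*((9 + 14) + 41) = -3212*(23 + 41) = -3212*64 = -205568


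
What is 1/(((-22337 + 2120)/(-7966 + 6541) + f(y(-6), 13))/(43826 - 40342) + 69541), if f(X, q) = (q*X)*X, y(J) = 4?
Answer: 1654900/115083506439 ≈ 1.4380e-5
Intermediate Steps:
f(X, q) = q*X² (f(X, q) = (X*q)*X = q*X²)
1/(((-22337 + 2120)/(-7966 + 6541) + f(y(-6), 13))/(43826 - 40342) + 69541) = 1/(((-22337 + 2120)/(-7966 + 6541) + 13*4²)/(43826 - 40342) + 69541) = 1/((-20217/(-1425) + 13*16)/3484 + 69541) = 1/((-20217*(-1/1425) + 208)*(1/3484) + 69541) = 1/((6739/475 + 208)*(1/3484) + 69541) = 1/((105539/475)*(1/3484) + 69541) = 1/(105539/1654900 + 69541) = 1/(115083506439/1654900) = 1654900/115083506439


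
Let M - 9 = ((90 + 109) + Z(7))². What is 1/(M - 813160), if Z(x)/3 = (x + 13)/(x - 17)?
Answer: -1/775902 ≈ -1.2888e-6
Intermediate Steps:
Z(x) = 3*(13 + x)/(-17 + x) (Z(x) = 3*((x + 13)/(x - 17)) = 3*((13 + x)/(-17 + x)) = 3*(13 + x)/(-17 + x))
M = 37258 (M = 9 + ((90 + 109) + 3*(13 + 7)/(-17 + 7))² = 9 + (199 + 3*20/(-10))² = 9 + (199 + 3*(-⅒)*20)² = 9 + (199 - 6)² = 9 + 193² = 9 + 37249 = 37258)
1/(M - 813160) = 1/(37258 - 813160) = 1/(-775902) = -1/775902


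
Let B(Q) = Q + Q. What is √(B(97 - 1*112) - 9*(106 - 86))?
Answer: I*√210 ≈ 14.491*I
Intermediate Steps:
B(Q) = 2*Q
√(B(97 - 1*112) - 9*(106 - 86)) = √(2*(97 - 1*112) - 9*(106 - 86)) = √(2*(97 - 112) - 9*20) = √(2*(-15) - 180) = √(-30 - 180) = √(-210) = I*√210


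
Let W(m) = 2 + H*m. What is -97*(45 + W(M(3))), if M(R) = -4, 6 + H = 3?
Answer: -5723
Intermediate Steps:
H = -3 (H = -6 + 3 = -3)
W(m) = 2 - 3*m
-97*(45 + W(M(3))) = -97*(45 + (2 - 3*(-4))) = -97*(45 + (2 + 12)) = -97*(45 + 14) = -97*59 = -5723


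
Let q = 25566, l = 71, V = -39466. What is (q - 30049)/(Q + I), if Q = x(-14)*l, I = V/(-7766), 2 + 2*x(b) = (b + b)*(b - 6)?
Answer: -17407489/76938080 ≈ -0.22625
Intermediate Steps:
x(b) = -1 + b*(-6 + b) (x(b) = -1 + ((b + b)*(b - 6))/2 = -1 + ((2*b)*(-6 + b))/2 = -1 + (2*b*(-6 + b))/2 = -1 + b*(-6 + b))
I = 19733/3883 (I = -39466/(-7766) = -39466*(-1/7766) = 19733/3883 ≈ 5.0819)
Q = 19809 (Q = (-1 + (-14)² - 6*(-14))*71 = (-1 + 196 + 84)*71 = 279*71 = 19809)
(q - 30049)/(Q + I) = (25566 - 30049)/(19809 + 19733/3883) = -4483/76938080/3883 = -4483*3883/76938080 = -17407489/76938080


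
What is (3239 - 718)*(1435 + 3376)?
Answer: 12128531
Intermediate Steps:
(3239 - 718)*(1435 + 3376) = 2521*4811 = 12128531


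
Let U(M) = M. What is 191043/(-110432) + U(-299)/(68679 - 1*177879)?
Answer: -14305547/8282400 ≈ -1.7272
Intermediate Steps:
191043/(-110432) + U(-299)/(68679 - 1*177879) = 191043/(-110432) - 299/(68679 - 1*177879) = 191043*(-1/110432) - 299/(68679 - 177879) = -191043/110432 - 299/(-109200) = -191043/110432 - 299*(-1/109200) = -191043/110432 + 23/8400 = -14305547/8282400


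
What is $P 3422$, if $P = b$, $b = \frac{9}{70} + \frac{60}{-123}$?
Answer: $- \frac{1764041}{1435} \approx -1229.3$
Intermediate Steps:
$b = - \frac{1031}{2870}$ ($b = 9 \cdot \frac{1}{70} + 60 \left(- \frac{1}{123}\right) = \frac{9}{70} - \frac{20}{41} = - \frac{1031}{2870} \approx -0.35923$)
$P = - \frac{1031}{2870} \approx -0.35923$
$P 3422 = \left(- \frac{1031}{2870}\right) 3422 = - \frac{1764041}{1435}$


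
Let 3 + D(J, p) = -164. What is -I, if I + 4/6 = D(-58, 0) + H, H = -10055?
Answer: 30668/3 ≈ 10223.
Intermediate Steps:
D(J, p) = -167 (D(J, p) = -3 - 164 = -167)
I = -30668/3 (I = -⅔ + (-167 - 10055) = -⅔ - 10222 = -30668/3 ≈ -10223.)
-I = -1*(-30668/3) = 30668/3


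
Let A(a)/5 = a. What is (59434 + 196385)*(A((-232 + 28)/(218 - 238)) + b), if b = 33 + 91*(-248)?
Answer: -5751834396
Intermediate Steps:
A(a) = 5*a
b = -22535 (b = 33 - 22568 = -22535)
(59434 + 196385)*(A((-232 + 28)/(218 - 238)) + b) = (59434 + 196385)*(5*((-232 + 28)/(218 - 238)) - 22535) = 255819*(5*(-204/(-20)) - 22535) = 255819*(5*(-204*(-1/20)) - 22535) = 255819*(5*(51/5) - 22535) = 255819*(51 - 22535) = 255819*(-22484) = -5751834396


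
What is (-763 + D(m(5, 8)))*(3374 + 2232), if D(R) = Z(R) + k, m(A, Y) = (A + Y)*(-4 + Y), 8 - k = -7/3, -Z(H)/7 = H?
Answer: -18780100/3 ≈ -6.2600e+6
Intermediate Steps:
Z(H) = -7*H
k = 31/3 (k = 8 - (-7)/3 = 8 - 1*(-7/3) = 8 + 7/3 = 31/3 ≈ 10.333)
m(A, Y) = (-4 + Y)*(A + Y)
D(R) = 31/3 - 7*R (D(R) = -7*R + 31/3 = 31/3 - 7*R)
(-763 + D(m(5, 8)))*(3374 + 2232) = (-763 + (31/3 - 7*(8² - 4*5 - 4*8 + 5*8)))*(3374 + 2232) = (-763 + (31/3 - 7*(64 - 20 - 32 + 40)))*5606 = (-763 + (31/3 - 7*52))*5606 = (-763 + (31/3 - 364))*5606 = (-763 - 1061/3)*5606 = -3350/3*5606 = -18780100/3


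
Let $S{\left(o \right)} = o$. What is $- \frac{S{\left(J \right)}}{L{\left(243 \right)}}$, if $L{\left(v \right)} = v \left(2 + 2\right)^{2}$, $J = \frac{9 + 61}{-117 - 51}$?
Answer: $\frac{5}{46656} \approx 0.00010717$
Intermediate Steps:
$J = - \frac{5}{12}$ ($J = \frac{70}{-168} = 70 \left(- \frac{1}{168}\right) = - \frac{5}{12} \approx -0.41667$)
$L{\left(v \right)} = 16 v$ ($L{\left(v \right)} = v 4^{2} = v 16 = 16 v$)
$- \frac{S{\left(J \right)}}{L{\left(243 \right)}} = - \frac{-5}{12 \cdot 16 \cdot 243} = - \frac{-5}{12 \cdot 3888} = \left(-1\right) \left(- \frac{5}{46656}\right) = \frac{5}{46656}$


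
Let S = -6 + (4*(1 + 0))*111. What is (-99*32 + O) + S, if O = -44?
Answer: -2774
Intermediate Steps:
S = 438 (S = -6 + (4*1)*111 = -6 + 4*111 = -6 + 444 = 438)
(-99*32 + O) + S = (-99*32 - 44) + 438 = (-3168 - 44) + 438 = -3212 + 438 = -2774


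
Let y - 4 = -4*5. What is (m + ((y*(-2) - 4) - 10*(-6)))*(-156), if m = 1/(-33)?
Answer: -150956/11 ≈ -13723.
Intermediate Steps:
y = -16 (y = 4 - 4*5 = 4 - 20 = -16)
m = -1/33 ≈ -0.030303
(m + ((y*(-2) - 4) - 10*(-6)))*(-156) = (-1/33 + ((-16*(-2) - 4) - 10*(-6)))*(-156) = (-1/33 + ((32 - 4) + 60))*(-156) = (-1/33 + (28 + 60))*(-156) = (-1/33 + 88)*(-156) = (2903/33)*(-156) = -150956/11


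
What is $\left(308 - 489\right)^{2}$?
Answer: $32761$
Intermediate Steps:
$\left(308 - 489\right)^{2} = \left(-181\right)^{2} = 32761$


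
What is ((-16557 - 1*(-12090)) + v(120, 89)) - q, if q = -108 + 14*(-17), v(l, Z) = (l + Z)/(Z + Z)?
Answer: -733329/178 ≈ -4119.8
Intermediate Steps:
v(l, Z) = (Z + l)/(2*Z) (v(l, Z) = (Z + l)/((2*Z)) = (Z + l)*(1/(2*Z)) = (Z + l)/(2*Z))
q = -346 (q = -108 - 238 = -346)
((-16557 - 1*(-12090)) + v(120, 89)) - q = ((-16557 - 1*(-12090)) + (1/2)*(89 + 120)/89) - 1*(-346) = ((-16557 + 12090) + (1/2)*(1/89)*209) + 346 = (-4467 + 209/178) + 346 = -794917/178 + 346 = -733329/178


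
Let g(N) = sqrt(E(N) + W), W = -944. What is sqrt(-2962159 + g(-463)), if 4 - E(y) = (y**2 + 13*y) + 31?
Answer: sqrt(-2962159 + I*sqrt(209321)) ≈ 0.13 + 1721.1*I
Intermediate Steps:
E(y) = -27 - y**2 - 13*y (E(y) = 4 - ((y**2 + 13*y) + 31) = 4 - (31 + y**2 + 13*y) = 4 + (-31 - y**2 - 13*y) = -27 - y**2 - 13*y)
g(N) = sqrt(-971 - N**2 - 13*N) (g(N) = sqrt((-27 - N**2 - 13*N) - 944) = sqrt(-971 - N**2 - 13*N))
sqrt(-2962159 + g(-463)) = sqrt(-2962159 + sqrt(-971 - 1*(-463)**2 - 13*(-463))) = sqrt(-2962159 + sqrt(-971 - 1*214369 + 6019)) = sqrt(-2962159 + sqrt(-971 - 214369 + 6019)) = sqrt(-2962159 + sqrt(-209321)) = sqrt(-2962159 + I*sqrt(209321))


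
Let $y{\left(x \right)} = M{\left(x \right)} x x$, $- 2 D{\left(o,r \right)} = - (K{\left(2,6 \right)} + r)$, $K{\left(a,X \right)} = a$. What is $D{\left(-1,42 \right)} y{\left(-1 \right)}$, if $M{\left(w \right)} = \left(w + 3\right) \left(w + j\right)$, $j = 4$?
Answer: $132$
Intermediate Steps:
$D{\left(o,r \right)} = 1 + \frac{r}{2}$ ($D{\left(o,r \right)} = - \frac{\left(-1\right) \left(2 + r\right)}{2} = - \frac{-2 - r}{2} = 1 + \frac{r}{2}$)
$M{\left(w \right)} = \left(3 + w\right) \left(4 + w\right)$ ($M{\left(w \right)} = \left(w + 3\right) \left(w + 4\right) = \left(3 + w\right) \left(4 + w\right)$)
$y{\left(x \right)} = x^{2} \left(12 + x^{2} + 7 x\right)$ ($y{\left(x \right)} = \left(12 + x^{2} + 7 x\right) x x = x \left(12 + x^{2} + 7 x\right) x = x^{2} \left(12 + x^{2} + 7 x\right)$)
$D{\left(-1,42 \right)} y{\left(-1 \right)} = \left(1 + \frac{1}{2} \cdot 42\right) \left(-1\right)^{2} \left(12 + \left(-1\right)^{2} + 7 \left(-1\right)\right) = \left(1 + 21\right) 1 \left(12 + 1 - 7\right) = 22 \cdot 1 \cdot 6 = 22 \cdot 6 = 132$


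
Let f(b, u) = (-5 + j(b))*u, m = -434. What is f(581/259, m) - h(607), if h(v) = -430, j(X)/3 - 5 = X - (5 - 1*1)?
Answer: -60040/37 ≈ -1622.7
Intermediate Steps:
j(X) = 3 + 3*X (j(X) = 15 + 3*(X - (5 - 1*1)) = 15 + 3*(X - (5 - 1)) = 15 + 3*(X - 1*4) = 15 + 3*(X - 4) = 15 + 3*(-4 + X) = 15 + (-12 + 3*X) = 3 + 3*X)
f(b, u) = u*(-2 + 3*b) (f(b, u) = (-5 + (3 + 3*b))*u = (-2 + 3*b)*u = u*(-2 + 3*b))
f(581/259, m) - h(607) = -434*(-2 + 3*(581/259)) - 1*(-430) = -434*(-2 + 3*(581*(1/259))) + 430 = -434*(-2 + 3*(83/37)) + 430 = -434*(-2 + 249/37) + 430 = -434*175/37 + 430 = -75950/37 + 430 = -60040/37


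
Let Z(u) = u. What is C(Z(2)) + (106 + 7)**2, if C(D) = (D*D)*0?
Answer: 12769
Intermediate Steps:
C(D) = 0 (C(D) = D**2*0 = 0)
C(Z(2)) + (106 + 7)**2 = 0 + (106 + 7)**2 = 0 + 113**2 = 0 + 12769 = 12769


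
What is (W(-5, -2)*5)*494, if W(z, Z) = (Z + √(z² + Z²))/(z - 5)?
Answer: 494 - 247*√29 ≈ -836.14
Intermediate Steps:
W(z, Z) = (Z + √(Z² + z²))/(-5 + z)
(W(-5, -2)*5)*494 = (((-2 + √((-2)² + (-5)²))/(-5 - 5))*5)*494 = (((-2 + √(4 + 25))/(-10))*5)*494 = (-(-2 + √29)/10*5)*494 = ((⅕ - √29/10)*5)*494 = (1 - √29/2)*494 = 494 - 247*√29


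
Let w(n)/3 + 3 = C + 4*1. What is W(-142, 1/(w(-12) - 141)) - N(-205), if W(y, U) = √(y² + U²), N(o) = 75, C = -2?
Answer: -75 + √418120705/144 ≈ 67.000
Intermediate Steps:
w(n) = -3 (w(n) = -9 + 3*(-2 + 4*1) = -9 + 3*(-2 + 4) = -9 + 3*2 = -9 + 6 = -3)
W(y, U) = √(U² + y²)
W(-142, 1/(w(-12) - 141)) - N(-205) = √((1/(-3 - 141))² + (-142)²) - 1*75 = √((1/(-144))² + 20164) - 75 = √((-1/144)² + 20164) - 75 = √(1/20736 + 20164) - 75 = √(418120705/20736) - 75 = √418120705/144 - 75 = -75 + √418120705/144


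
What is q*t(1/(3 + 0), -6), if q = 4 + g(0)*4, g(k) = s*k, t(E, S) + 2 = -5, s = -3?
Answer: -28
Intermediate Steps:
t(E, S) = -7 (t(E, S) = -2 - 5 = -7)
g(k) = -3*k
q = 4 (q = 4 - 3*0*4 = 4 + 0*4 = 4 + 0 = 4)
q*t(1/(3 + 0), -6) = 4*(-7) = -28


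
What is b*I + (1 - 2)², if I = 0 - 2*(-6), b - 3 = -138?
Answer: -1619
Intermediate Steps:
b = -135 (b = 3 - 138 = -135)
I = 12 (I = 0 + 12 = 12)
b*I + (1 - 2)² = -135*12 + (1 - 2)² = -1620 + (-1)² = -1620 + 1 = -1619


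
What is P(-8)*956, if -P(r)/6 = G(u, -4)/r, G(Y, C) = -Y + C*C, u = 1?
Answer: 10755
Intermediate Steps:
G(Y, C) = C**2 - Y (G(Y, C) = -Y + C**2 = C**2 - Y)
P(r) = -90/r (P(r) = -6*((-4)**2 - 1*1)/r = -6*(16 - 1)/r = -90/r)
P(-8)*956 = -90/(-8)*956 = -90*(-1/8)*956 = (45/4)*956 = 10755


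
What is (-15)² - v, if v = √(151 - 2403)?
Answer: 225 - 2*I*√563 ≈ 225.0 - 47.455*I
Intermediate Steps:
v = 2*I*√563 (v = √(-2252) = 2*I*√563 ≈ 47.455*I)
(-15)² - v = (-15)² - 2*I*√563 = 225 - 2*I*√563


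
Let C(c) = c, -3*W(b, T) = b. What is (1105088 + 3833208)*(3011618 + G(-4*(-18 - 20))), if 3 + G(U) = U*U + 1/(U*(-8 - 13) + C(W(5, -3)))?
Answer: 13053102747328896/871 ≈ 1.4986e+13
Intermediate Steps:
W(b, T) = -b/3
G(U) = -3 + U² + 1/(-5/3 - 21*U) (G(U) = -3 + (U*U + 1/(U*(-8 - 13) - ⅓*5)) = -3 + (U² + 1/(U*(-21) - 5/3)) = -3 + (U² + 1/(-21*U - 5/3)) = -3 + (U² + 1/(-5/3 - 21*U)) = -3 + U² + 1/(-5/3 - 21*U))
(1105088 + 3833208)*(3011618 + G(-4*(-18 - 20))) = (1105088 + 3833208)*(3011618 + (-18 - (-756)*(-18 - 20) + 5*(-4*(-18 - 20))² + 63*(-4*(-18 - 20))³)/(5 + 63*(-4*(-18 - 20)))) = 4938296*(3011618 + (-18 - (-756)*(-38) + 5*(-4*(-38))² + 63*(-4*(-38))³)/(5 + 63*(-4*(-38)))) = 4938296*(3011618 + (-18 - 189*152 + 5*152² + 63*152³)/(5 + 63*152)) = 4938296*(3011618 + (-18 - 28728 + 5*23104 + 63*3511808)/(5 + 9576)) = 4938296*(3011618 + (-18 - 28728 + 115520 + 221243904)/9581) = 4938296*(3011618 + (1/9581)*221330678) = 4938296*(3011618 + 221330678/9581) = 4938296*(29075642736/9581) = 13053102747328896/871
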